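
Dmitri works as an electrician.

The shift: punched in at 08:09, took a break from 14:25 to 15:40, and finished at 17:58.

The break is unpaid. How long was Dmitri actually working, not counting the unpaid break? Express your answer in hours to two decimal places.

8.57 hours

The shift: 08:09–17:58 = 9 h 49 min; less 75 min break → 8 h 34 min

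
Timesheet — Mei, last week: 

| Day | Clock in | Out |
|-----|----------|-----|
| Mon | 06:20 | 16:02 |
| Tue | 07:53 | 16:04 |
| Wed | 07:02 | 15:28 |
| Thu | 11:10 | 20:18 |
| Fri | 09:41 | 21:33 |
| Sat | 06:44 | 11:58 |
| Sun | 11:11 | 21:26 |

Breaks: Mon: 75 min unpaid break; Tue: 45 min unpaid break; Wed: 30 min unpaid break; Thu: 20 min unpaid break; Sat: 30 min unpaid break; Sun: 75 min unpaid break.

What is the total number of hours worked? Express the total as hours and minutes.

Mon: 06:20–16:02 = 9 h 42 min; less 75 min break → 8 h 27 min
Tue: 07:53–16:04 = 8 h 11 min; less 45 min break → 7 h 26 min
Wed: 07:02–15:28 = 8 h 26 min; less 30 min break → 7 h 56 min
Thu: 11:10–20:18 = 9 h 8 min; less 20 min break → 8 h 48 min
Fri: 09:41–21:33 = 11 h 52 min
Sat: 06:44–11:58 = 5 h 14 min; less 30 min break → 4 h 44 min
Sun: 11:11–21:26 = 10 h 15 min; less 75 min break → 9 h 0 min
Total: 8 h 27 min + 7 h 26 min + 7 h 56 min + 8 h 48 min + 11 h 52 min + 4 h 44 min + 9 h 0 min = 58 h 13 min.

58 h 13 min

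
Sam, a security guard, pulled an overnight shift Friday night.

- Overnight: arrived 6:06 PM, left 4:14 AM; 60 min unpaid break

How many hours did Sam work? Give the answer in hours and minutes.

9 h 8 min

Overnight: 6:06 PM → midnight = 5 h 54 min; midnight → 4:14 AM = 4 h 14 min; span 10 h 8 min; less 60 min break → 9 h 8 min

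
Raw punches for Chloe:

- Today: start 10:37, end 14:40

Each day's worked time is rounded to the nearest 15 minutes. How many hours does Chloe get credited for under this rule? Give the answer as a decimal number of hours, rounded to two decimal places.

Today: 10:37–14:40 = 4 h 3 min → rounds to 4 h 0 min

4.00 hours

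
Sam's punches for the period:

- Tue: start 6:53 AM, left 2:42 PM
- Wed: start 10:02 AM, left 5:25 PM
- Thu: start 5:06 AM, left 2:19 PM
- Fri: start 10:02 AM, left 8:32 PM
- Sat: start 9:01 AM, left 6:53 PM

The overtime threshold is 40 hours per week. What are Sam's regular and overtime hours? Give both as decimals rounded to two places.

Tue: 6:53 AM–2:42 PM = 7 h 49 min
Wed: 10:02 AM–5:25 PM = 7 h 23 min
Thu: 5:06 AM–2:19 PM = 9 h 13 min
Fri: 10:02 AM–8:32 PM = 10 h 30 min
Sat: 9:01 AM–6:53 PM = 9 h 52 min
Total worked: 44 h 47 min = 44.78 h.
Threshold 40 h → overtime 4 h 47 min, regular 40 h 0 min.

Regular 40.00 hours, overtime 4.78 hours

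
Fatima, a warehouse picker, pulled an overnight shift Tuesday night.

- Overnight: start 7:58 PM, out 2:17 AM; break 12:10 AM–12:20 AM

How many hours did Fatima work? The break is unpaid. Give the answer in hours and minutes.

Overnight: 7:58 PM → midnight = 4 h 2 min; midnight → 2:17 AM = 2 h 17 min; span 6 h 19 min; less 10 min break → 6 h 9 min

6 h 9 min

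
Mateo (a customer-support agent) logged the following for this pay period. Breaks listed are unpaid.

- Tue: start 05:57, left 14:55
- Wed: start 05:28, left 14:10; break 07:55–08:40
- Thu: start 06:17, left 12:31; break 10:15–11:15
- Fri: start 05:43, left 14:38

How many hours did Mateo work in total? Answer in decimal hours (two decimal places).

31.07 hours

Tue: 05:57–14:55 = 8 h 58 min
Wed: 05:28–14:10 = 8 h 42 min; less 45 min break → 7 h 57 min
Thu: 06:17–12:31 = 6 h 14 min; less 60 min break → 5 h 14 min
Fri: 05:43–14:38 = 8 h 55 min
Total: 8 h 58 min + 7 h 57 min + 5 h 14 min + 8 h 55 min = 31 h 4 min.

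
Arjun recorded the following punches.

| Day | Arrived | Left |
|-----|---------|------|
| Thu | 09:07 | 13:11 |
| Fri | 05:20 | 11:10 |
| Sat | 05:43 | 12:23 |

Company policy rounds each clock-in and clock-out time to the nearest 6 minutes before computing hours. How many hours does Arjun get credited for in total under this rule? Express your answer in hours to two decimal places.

Thu: in 09:07→09:06, out 13:11→13:12; 4 h 6 min
Fri: in 05:20→05:18, out 11:10→11:12; 5 h 54 min
Sat: in 05:43→05:42, out 12:23→12:24; 6 h 42 min
Total credited: 16 h 42 min.

16.70 hours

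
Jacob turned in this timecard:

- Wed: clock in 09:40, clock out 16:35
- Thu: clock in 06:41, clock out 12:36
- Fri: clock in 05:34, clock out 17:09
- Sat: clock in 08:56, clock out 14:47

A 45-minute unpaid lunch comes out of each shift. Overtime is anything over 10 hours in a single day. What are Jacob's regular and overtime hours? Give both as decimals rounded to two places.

Regular 26.43 hours, overtime 0.83 hours

Wed: 09:40–16:35 = 6 h 55 min; less 45 min break → 6 h 10 min
Thu: 06:41–12:36 = 5 h 55 min; less 45 min break → 5 h 10 min
Fri: 05:34–17:09 = 11 h 35 min; less 45 min break → 10 h 50 min
Sat: 08:56–14:47 = 5 h 51 min; less 45 min break → 5 h 6 min
Wed reg 6 h 10 min / OT 0 h 0 min; Thu reg 5 h 10 min / OT 0 h 0 min; Fri reg 10 h 0 min / OT 0 h 50 min; Sat reg 5 h 6 min / OT 0 h 0 min.
Totals: regular 26 h 26 min, overtime 0 h 50 min.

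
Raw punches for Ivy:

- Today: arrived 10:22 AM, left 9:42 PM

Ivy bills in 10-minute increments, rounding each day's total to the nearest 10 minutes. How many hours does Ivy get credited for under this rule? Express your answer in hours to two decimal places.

11.33 hours

Today: 10:22 AM–9:42 PM = 11 h 20 min → rounds to 11 h 20 min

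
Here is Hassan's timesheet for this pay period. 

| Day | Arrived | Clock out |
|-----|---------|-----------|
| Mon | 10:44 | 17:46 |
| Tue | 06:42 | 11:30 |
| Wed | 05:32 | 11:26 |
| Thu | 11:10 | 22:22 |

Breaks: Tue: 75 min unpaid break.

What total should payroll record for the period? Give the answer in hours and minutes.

27 h 41 min

Mon: 10:44–17:46 = 7 h 2 min
Tue: 06:42–11:30 = 4 h 48 min; less 75 min break → 3 h 33 min
Wed: 05:32–11:26 = 5 h 54 min
Thu: 11:10–22:22 = 11 h 12 min
Total: 7 h 2 min + 3 h 33 min + 5 h 54 min + 11 h 12 min = 27 h 41 min.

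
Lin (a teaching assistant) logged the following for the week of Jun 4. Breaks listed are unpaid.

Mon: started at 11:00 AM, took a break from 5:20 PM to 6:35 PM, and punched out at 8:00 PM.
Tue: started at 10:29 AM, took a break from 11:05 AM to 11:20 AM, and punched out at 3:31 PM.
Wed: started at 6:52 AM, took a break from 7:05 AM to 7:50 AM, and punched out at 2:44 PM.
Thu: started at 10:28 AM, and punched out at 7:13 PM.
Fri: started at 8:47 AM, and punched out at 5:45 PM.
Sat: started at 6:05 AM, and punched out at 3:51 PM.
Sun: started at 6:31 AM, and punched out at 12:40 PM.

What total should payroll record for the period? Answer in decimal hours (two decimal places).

53.28 hours

Mon: 11:00 AM–8:00 PM = 9 h 0 min; less 75 min break → 7 h 45 min
Tue: 10:29 AM–3:31 PM = 5 h 2 min; less 15 min break → 4 h 47 min
Wed: 6:52 AM–2:44 PM = 7 h 52 min; less 45 min break → 7 h 7 min
Thu: 10:28 AM–7:13 PM = 8 h 45 min
Fri: 8:47 AM–5:45 PM = 8 h 58 min
Sat: 6:05 AM–3:51 PM = 9 h 46 min
Sun: 6:31 AM–12:40 PM = 6 h 9 min
Total: 7 h 45 min + 4 h 47 min + 7 h 7 min + 8 h 45 min + 8 h 58 min + 9 h 46 min + 6 h 9 min = 53 h 17 min.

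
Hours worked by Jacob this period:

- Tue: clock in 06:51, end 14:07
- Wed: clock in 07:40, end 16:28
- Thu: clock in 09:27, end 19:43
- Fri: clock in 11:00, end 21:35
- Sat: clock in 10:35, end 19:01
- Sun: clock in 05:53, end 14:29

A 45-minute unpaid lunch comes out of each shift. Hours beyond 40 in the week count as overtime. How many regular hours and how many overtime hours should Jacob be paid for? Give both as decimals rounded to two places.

Regular 40.00 hours, overtime 9.45 hours

Tue: 06:51–14:07 = 7 h 16 min; less 45 min break → 6 h 31 min
Wed: 07:40–16:28 = 8 h 48 min; less 45 min break → 8 h 3 min
Thu: 09:27–19:43 = 10 h 16 min; less 45 min break → 9 h 31 min
Fri: 11:00–21:35 = 10 h 35 min; less 45 min break → 9 h 50 min
Sat: 10:35–19:01 = 8 h 26 min; less 45 min break → 7 h 41 min
Sun: 05:53–14:29 = 8 h 36 min; less 45 min break → 7 h 51 min
Total worked: 49 h 27 min = 49.45 h.
Threshold 40 h → overtime 9 h 27 min, regular 40 h 0 min.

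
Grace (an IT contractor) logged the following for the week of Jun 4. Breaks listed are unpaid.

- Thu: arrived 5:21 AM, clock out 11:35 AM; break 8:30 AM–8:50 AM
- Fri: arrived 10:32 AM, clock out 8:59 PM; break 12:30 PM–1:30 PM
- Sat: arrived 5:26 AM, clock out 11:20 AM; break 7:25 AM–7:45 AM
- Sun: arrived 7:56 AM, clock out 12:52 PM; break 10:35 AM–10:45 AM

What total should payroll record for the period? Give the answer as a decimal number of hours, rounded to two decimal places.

Thu: 5:21 AM–11:35 AM = 6 h 14 min; less 20 min break → 5 h 54 min
Fri: 10:32 AM–8:59 PM = 10 h 27 min; less 60 min break → 9 h 27 min
Sat: 5:26 AM–11:20 AM = 5 h 54 min; less 20 min break → 5 h 34 min
Sun: 7:56 AM–12:52 PM = 4 h 56 min; less 10 min break → 4 h 46 min
Total: 5 h 54 min + 9 h 27 min + 5 h 34 min + 4 h 46 min = 25 h 41 min.

25.68 hours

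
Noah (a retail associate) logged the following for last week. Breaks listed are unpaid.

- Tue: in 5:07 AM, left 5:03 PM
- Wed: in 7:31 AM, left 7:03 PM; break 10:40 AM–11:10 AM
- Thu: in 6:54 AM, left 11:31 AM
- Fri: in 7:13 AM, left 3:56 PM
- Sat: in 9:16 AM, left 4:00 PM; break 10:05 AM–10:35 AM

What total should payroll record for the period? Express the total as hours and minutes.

Tue: 5:07 AM–5:03 PM = 11 h 56 min
Wed: 7:31 AM–7:03 PM = 11 h 32 min; less 30 min break → 11 h 2 min
Thu: 6:54 AM–11:31 AM = 4 h 37 min
Fri: 7:13 AM–3:56 PM = 8 h 43 min
Sat: 9:16 AM–4:00 PM = 6 h 44 min; less 30 min break → 6 h 14 min
Total: 11 h 56 min + 11 h 2 min + 4 h 37 min + 8 h 43 min + 6 h 14 min = 42 h 32 min.

42 h 32 min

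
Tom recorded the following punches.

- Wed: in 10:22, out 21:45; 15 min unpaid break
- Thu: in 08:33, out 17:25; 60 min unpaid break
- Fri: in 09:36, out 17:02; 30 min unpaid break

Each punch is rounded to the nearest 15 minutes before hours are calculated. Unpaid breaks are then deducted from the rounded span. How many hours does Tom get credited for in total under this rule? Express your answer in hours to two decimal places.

Wed: in 10:22→10:15, out 21:45→21:45; 11 h 30 min − 15 min = 11 h 15 min
Thu: in 08:33→08:30, out 17:25→17:30; 9 h 0 min − 60 min = 8 h 0 min
Fri: in 09:36→09:30, out 17:02→17:00; 7 h 30 min − 30 min = 7 h 0 min
Total credited: 26 h 15 min.

26.25 hours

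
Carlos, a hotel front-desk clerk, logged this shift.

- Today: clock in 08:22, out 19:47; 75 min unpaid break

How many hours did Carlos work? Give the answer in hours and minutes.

Today: 08:22–19:47 = 11 h 25 min; less 75 min break → 10 h 10 min

10 h 10 min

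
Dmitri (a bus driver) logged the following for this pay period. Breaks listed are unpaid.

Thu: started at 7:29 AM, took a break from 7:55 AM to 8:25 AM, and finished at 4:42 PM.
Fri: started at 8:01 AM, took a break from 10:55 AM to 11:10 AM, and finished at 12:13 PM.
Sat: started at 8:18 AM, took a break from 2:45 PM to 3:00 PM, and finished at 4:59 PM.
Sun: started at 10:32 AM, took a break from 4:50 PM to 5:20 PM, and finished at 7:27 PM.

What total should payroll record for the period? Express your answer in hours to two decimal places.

29.52 hours

Thu: 7:29 AM–4:42 PM = 9 h 13 min; less 30 min break → 8 h 43 min
Fri: 8:01 AM–12:13 PM = 4 h 12 min; less 15 min break → 3 h 57 min
Sat: 8:18 AM–4:59 PM = 8 h 41 min; less 15 min break → 8 h 26 min
Sun: 10:32 AM–7:27 PM = 8 h 55 min; less 30 min break → 8 h 25 min
Total: 8 h 43 min + 3 h 57 min + 8 h 26 min + 8 h 25 min = 29 h 31 min.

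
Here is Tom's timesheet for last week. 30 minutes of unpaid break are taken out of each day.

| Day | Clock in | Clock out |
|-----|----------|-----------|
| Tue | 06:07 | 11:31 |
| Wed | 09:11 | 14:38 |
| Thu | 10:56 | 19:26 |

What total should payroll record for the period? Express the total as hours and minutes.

Tue: 06:07–11:31 = 5 h 24 min; less 30 min break → 4 h 54 min
Wed: 09:11–14:38 = 5 h 27 min; less 30 min break → 4 h 57 min
Thu: 10:56–19:26 = 8 h 30 min; less 30 min break → 8 h 0 min
Total: 4 h 54 min + 4 h 57 min + 8 h 0 min = 17 h 51 min.

17 h 51 min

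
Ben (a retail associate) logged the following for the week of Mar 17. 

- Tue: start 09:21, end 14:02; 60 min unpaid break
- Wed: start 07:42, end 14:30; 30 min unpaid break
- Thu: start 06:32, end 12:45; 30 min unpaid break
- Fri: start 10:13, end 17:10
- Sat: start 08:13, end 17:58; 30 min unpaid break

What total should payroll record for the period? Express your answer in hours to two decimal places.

31.90 hours

Tue: 09:21–14:02 = 4 h 41 min; less 60 min break → 3 h 41 min
Wed: 07:42–14:30 = 6 h 48 min; less 30 min break → 6 h 18 min
Thu: 06:32–12:45 = 6 h 13 min; less 30 min break → 5 h 43 min
Fri: 10:13–17:10 = 6 h 57 min
Sat: 08:13–17:58 = 9 h 45 min; less 30 min break → 9 h 15 min
Total: 3 h 41 min + 6 h 18 min + 5 h 43 min + 6 h 57 min + 9 h 15 min = 31 h 54 min.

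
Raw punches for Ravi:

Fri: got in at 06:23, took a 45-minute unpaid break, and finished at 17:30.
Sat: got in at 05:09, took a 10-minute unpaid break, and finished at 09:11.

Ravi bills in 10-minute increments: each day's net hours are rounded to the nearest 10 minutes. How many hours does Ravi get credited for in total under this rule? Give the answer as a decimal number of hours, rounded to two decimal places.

14.17 hours

Fri: 06:23–17:30 = 11 h 7 min − 45 min = 10 h 22 min → rounds to 10 h 20 min
Sat: 05:09–09:11 = 4 h 2 min − 10 min = 3 h 52 min → rounds to 3 h 50 min
Total credited: 14 h 10 min.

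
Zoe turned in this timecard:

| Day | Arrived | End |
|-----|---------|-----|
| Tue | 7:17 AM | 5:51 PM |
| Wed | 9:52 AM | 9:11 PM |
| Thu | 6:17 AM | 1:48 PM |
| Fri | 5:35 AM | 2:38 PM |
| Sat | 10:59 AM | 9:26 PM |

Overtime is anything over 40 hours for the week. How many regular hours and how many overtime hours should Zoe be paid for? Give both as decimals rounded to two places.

Tue: 7:17 AM–5:51 PM = 10 h 34 min
Wed: 9:52 AM–9:11 PM = 11 h 19 min
Thu: 6:17 AM–1:48 PM = 7 h 31 min
Fri: 5:35 AM–2:38 PM = 9 h 3 min
Sat: 10:59 AM–9:26 PM = 10 h 27 min
Total worked: 48 h 54 min = 48.90 h.
Threshold 40 h → overtime 8 h 54 min, regular 40 h 0 min.

Regular 40.00 hours, overtime 8.90 hours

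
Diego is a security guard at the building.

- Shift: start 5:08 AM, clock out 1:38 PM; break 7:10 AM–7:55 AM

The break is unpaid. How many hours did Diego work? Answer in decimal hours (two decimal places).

7.75 hours

Shift: 5:08 AM–1:38 PM = 8 h 30 min; less 45 min break → 7 h 45 min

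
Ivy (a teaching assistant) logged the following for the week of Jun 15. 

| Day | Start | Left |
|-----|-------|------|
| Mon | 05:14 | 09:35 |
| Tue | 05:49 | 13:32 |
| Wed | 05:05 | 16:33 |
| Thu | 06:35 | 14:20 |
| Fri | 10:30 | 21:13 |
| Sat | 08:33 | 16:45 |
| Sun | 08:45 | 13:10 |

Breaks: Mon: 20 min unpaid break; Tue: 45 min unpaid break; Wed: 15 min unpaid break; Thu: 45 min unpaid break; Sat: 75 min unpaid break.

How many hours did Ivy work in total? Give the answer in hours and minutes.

Mon: 05:14–09:35 = 4 h 21 min; less 20 min break → 4 h 1 min
Tue: 05:49–13:32 = 7 h 43 min; less 45 min break → 6 h 58 min
Wed: 05:05–16:33 = 11 h 28 min; less 15 min break → 11 h 13 min
Thu: 06:35–14:20 = 7 h 45 min; less 45 min break → 7 h 0 min
Fri: 10:30–21:13 = 10 h 43 min
Sat: 08:33–16:45 = 8 h 12 min; less 75 min break → 6 h 57 min
Sun: 08:45–13:10 = 4 h 25 min
Total: 4 h 1 min + 6 h 58 min + 11 h 13 min + 7 h 0 min + 10 h 43 min + 6 h 57 min + 4 h 25 min = 51 h 17 min.

51 h 17 min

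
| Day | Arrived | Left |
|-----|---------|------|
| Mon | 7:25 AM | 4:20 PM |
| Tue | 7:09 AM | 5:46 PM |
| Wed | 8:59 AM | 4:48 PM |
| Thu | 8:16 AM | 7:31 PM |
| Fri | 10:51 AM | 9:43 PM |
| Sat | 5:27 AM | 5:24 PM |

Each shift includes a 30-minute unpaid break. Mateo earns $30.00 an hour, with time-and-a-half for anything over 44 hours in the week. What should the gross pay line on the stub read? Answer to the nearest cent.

$1968.75

Mon: 7:25 AM–4:20 PM = 8 h 55 min; less 30 min break → 8 h 25 min
Tue: 7:09 AM–5:46 PM = 10 h 37 min; less 30 min break → 10 h 7 min
Wed: 8:59 AM–4:48 PM = 7 h 49 min; less 30 min break → 7 h 19 min
Thu: 8:16 AM–7:31 PM = 11 h 15 min; less 30 min break → 10 h 45 min
Fri: 10:51 AM–9:43 PM = 10 h 52 min; less 30 min break → 10 h 22 min
Sat: 5:27 AM–5:24 PM = 11 h 57 min; less 30 min break → 11 h 27 min
Total worked: 58 h 25 min = 3505 min.
Regular 44 h 0 min = 2640 min at $30.00/h; overtime 14 h 25 min = 865 min at $45.00/h.
Pay = (2640 × $30.00 + 865 × $45.00) ÷ 60 = $1968.75.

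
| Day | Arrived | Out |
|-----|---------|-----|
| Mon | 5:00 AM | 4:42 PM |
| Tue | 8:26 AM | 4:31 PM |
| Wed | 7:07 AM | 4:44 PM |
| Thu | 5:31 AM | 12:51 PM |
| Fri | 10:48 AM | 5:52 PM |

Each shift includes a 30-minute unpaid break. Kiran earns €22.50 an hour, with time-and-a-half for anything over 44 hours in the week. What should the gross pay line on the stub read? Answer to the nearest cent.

Mon: 5:00 AM–4:42 PM = 11 h 42 min; less 30 min break → 11 h 12 min
Tue: 8:26 AM–4:31 PM = 8 h 5 min; less 30 min break → 7 h 35 min
Wed: 7:07 AM–4:44 PM = 9 h 37 min; less 30 min break → 9 h 7 min
Thu: 5:31 AM–12:51 PM = 7 h 20 min; less 30 min break → 6 h 50 min
Fri: 10:48 AM–5:52 PM = 7 h 4 min; less 30 min break → 6 h 34 min
Total worked: 41 h 18 min = 2478 min.
Regular 41 h 18 min = 2478 min at €22.50/h; overtime 0 h 0 min = 0 min at €33.75/h.
Pay = (2478 × €22.50 + 0 × €33.75) ÷ 60 = €929.25.

€929.25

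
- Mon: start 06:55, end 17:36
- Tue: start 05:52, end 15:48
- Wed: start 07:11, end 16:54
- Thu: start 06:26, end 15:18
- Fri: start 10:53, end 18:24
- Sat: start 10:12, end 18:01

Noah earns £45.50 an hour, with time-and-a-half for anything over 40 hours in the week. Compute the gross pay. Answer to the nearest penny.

£2811.90

Mon: 06:55–17:36 = 10 h 41 min
Tue: 05:52–15:48 = 9 h 56 min
Wed: 07:11–16:54 = 9 h 43 min
Thu: 06:26–15:18 = 8 h 52 min
Fri: 10:53–18:24 = 7 h 31 min
Sat: 10:12–18:01 = 7 h 49 min
Total worked: 54 h 32 min = 3272 min.
Regular 40 h 0 min = 2400 min at £45.50/h; overtime 14 h 32 min = 872 min at £68.25/h.
Pay = (2400 × £45.50 + 872 × £68.25) ÷ 60 = £2811.90.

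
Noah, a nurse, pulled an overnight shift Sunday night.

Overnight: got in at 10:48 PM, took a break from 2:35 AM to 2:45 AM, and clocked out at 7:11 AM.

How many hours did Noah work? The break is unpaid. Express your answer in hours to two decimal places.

8.22 hours

Overnight: 10:48 PM → midnight = 1 h 12 min; midnight → 7:11 AM = 7 h 11 min; span 8 h 23 min; less 10 min break → 8 h 13 min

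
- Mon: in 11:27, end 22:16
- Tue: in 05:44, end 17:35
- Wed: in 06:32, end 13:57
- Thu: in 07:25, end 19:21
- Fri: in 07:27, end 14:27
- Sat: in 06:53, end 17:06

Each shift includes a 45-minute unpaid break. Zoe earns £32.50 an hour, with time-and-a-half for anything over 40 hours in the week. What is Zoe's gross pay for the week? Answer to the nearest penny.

£2018.25

Mon: 11:27–22:16 = 10 h 49 min; less 45 min break → 10 h 4 min
Tue: 05:44–17:35 = 11 h 51 min; less 45 min break → 11 h 6 min
Wed: 06:32–13:57 = 7 h 25 min; less 45 min break → 6 h 40 min
Thu: 07:25–19:21 = 11 h 56 min; less 45 min break → 11 h 11 min
Fri: 07:27–14:27 = 7 h 0 min; less 45 min break → 6 h 15 min
Sat: 06:53–17:06 = 10 h 13 min; less 45 min break → 9 h 28 min
Total worked: 54 h 44 min = 3284 min.
Regular 40 h 0 min = 2400 min at £32.50/h; overtime 14 h 44 min = 884 min at £48.75/h.
Pay = (2400 × £32.50 + 884 × £48.75) ÷ 60 = £2018.25.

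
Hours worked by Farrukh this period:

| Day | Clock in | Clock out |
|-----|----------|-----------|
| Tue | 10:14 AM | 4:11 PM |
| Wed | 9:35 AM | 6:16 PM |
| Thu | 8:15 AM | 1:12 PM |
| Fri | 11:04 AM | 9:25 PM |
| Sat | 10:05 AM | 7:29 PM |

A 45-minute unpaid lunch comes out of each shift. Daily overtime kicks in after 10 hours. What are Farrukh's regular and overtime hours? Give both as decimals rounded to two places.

Regular 35.58 hours, overtime 0.00 hours

Tue: 10:14 AM–4:11 PM = 5 h 57 min; less 45 min break → 5 h 12 min
Wed: 9:35 AM–6:16 PM = 8 h 41 min; less 45 min break → 7 h 56 min
Thu: 8:15 AM–1:12 PM = 4 h 57 min; less 45 min break → 4 h 12 min
Fri: 11:04 AM–9:25 PM = 10 h 21 min; less 45 min break → 9 h 36 min
Sat: 10:05 AM–7:29 PM = 9 h 24 min; less 45 min break → 8 h 39 min
Tue reg 5 h 12 min / OT 0 h 0 min; Wed reg 7 h 56 min / OT 0 h 0 min; Thu reg 4 h 12 min / OT 0 h 0 min; Fri reg 9 h 36 min / OT 0 h 0 min; Sat reg 8 h 39 min / OT 0 h 0 min.
Totals: regular 35 h 35 min, overtime 0 h 0 min.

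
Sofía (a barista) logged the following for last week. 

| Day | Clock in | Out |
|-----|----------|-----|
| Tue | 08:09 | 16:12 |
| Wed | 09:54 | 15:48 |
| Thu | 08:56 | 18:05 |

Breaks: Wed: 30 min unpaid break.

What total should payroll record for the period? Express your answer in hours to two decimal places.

22.60 hours

Tue: 08:09–16:12 = 8 h 3 min
Wed: 09:54–15:48 = 5 h 54 min; less 30 min break → 5 h 24 min
Thu: 08:56–18:05 = 9 h 9 min
Total: 8 h 3 min + 5 h 24 min + 9 h 9 min = 22 h 36 min.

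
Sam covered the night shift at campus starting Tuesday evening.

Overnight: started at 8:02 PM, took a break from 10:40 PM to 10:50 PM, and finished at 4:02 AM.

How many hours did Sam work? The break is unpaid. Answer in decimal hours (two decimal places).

7.83 hours

Overnight: 8:02 PM → midnight = 3 h 58 min; midnight → 4:02 AM = 4 h 2 min; span 8 h 0 min; less 10 min break → 7 h 50 min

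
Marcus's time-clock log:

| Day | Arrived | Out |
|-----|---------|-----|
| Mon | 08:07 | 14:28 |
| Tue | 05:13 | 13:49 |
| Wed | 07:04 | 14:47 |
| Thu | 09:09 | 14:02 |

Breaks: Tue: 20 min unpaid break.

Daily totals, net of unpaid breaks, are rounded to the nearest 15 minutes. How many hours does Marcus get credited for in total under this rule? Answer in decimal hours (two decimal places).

Mon: 08:07–14:28 = 6 h 21 min → rounds to 6 h 15 min
Tue: 05:13–13:49 = 8 h 36 min − 20 min = 8 h 16 min → rounds to 8 h 15 min
Wed: 07:04–14:47 = 7 h 43 min → rounds to 7 h 45 min
Thu: 09:09–14:02 = 4 h 53 min → rounds to 5 h 0 min
Total credited: 27 h 15 min.

27.25 hours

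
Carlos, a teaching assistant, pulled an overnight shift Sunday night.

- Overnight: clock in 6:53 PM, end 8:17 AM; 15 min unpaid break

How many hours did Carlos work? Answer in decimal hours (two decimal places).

13.15 hours

Overnight: 6:53 PM → midnight = 5 h 7 min; midnight → 8:17 AM = 8 h 17 min; span 13 h 24 min; less 15 min break → 13 h 9 min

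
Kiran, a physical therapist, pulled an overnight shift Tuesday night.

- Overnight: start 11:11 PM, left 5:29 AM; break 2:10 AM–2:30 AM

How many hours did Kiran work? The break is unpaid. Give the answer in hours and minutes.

Overnight: 11:11 PM → midnight = 0 h 49 min; midnight → 5:29 AM = 5 h 29 min; span 6 h 18 min; less 20 min break → 5 h 58 min

5 h 58 min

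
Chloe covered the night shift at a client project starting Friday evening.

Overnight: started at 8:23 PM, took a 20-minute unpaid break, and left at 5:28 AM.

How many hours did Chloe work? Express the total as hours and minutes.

8 h 45 min

Overnight: 8:23 PM → midnight = 3 h 37 min; midnight → 5:28 AM = 5 h 28 min; span 9 h 5 min; less 20 min break → 8 h 45 min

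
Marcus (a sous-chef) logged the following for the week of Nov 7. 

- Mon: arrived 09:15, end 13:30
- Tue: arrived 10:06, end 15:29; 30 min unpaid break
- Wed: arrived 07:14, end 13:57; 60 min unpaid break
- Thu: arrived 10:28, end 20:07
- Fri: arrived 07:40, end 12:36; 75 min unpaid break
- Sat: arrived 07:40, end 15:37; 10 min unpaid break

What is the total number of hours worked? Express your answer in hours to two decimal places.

35.97 hours

Mon: 09:15–13:30 = 4 h 15 min
Tue: 10:06–15:29 = 5 h 23 min; less 30 min break → 4 h 53 min
Wed: 07:14–13:57 = 6 h 43 min; less 60 min break → 5 h 43 min
Thu: 10:28–20:07 = 9 h 39 min
Fri: 07:40–12:36 = 4 h 56 min; less 75 min break → 3 h 41 min
Sat: 07:40–15:37 = 7 h 57 min; less 10 min break → 7 h 47 min
Total: 4 h 15 min + 4 h 53 min + 5 h 43 min + 9 h 39 min + 3 h 41 min + 7 h 47 min = 35 h 58 min.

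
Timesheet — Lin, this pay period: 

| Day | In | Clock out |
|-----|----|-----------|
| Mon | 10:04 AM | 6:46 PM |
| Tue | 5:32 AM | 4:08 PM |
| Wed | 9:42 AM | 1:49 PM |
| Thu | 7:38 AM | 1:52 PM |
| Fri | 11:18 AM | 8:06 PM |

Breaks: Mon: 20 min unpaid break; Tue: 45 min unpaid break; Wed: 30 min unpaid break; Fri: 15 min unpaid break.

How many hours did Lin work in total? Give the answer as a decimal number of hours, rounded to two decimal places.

36.62 hours

Mon: 10:04 AM–6:46 PM = 8 h 42 min; less 20 min break → 8 h 22 min
Tue: 5:32 AM–4:08 PM = 10 h 36 min; less 45 min break → 9 h 51 min
Wed: 9:42 AM–1:49 PM = 4 h 7 min; less 30 min break → 3 h 37 min
Thu: 7:38 AM–1:52 PM = 6 h 14 min
Fri: 11:18 AM–8:06 PM = 8 h 48 min; less 15 min break → 8 h 33 min
Total: 8 h 22 min + 9 h 51 min + 3 h 37 min + 6 h 14 min + 8 h 33 min = 36 h 37 min.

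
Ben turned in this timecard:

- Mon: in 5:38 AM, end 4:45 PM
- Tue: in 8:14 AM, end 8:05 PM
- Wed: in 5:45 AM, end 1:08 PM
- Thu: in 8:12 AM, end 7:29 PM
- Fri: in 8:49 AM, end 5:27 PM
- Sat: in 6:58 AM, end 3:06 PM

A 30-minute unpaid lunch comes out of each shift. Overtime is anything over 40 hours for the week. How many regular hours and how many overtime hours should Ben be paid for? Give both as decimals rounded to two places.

Regular 40.00 hours, overtime 15.40 hours

Mon: 5:38 AM–4:45 PM = 11 h 7 min; less 30 min break → 10 h 37 min
Tue: 8:14 AM–8:05 PM = 11 h 51 min; less 30 min break → 11 h 21 min
Wed: 5:45 AM–1:08 PM = 7 h 23 min; less 30 min break → 6 h 53 min
Thu: 8:12 AM–7:29 PM = 11 h 17 min; less 30 min break → 10 h 47 min
Fri: 8:49 AM–5:27 PM = 8 h 38 min; less 30 min break → 8 h 8 min
Sat: 6:58 AM–3:06 PM = 8 h 8 min; less 30 min break → 7 h 38 min
Total worked: 55 h 24 min = 55.40 h.
Threshold 40 h → overtime 15 h 24 min, regular 40 h 0 min.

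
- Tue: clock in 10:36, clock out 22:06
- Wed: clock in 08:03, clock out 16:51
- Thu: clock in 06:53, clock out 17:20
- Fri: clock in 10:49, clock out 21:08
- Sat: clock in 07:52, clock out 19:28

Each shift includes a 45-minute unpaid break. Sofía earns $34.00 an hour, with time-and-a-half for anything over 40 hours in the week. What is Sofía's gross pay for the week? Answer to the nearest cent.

$1814.75

Tue: 10:36–22:06 = 11 h 30 min; less 45 min break → 10 h 45 min
Wed: 08:03–16:51 = 8 h 48 min; less 45 min break → 8 h 3 min
Thu: 06:53–17:20 = 10 h 27 min; less 45 min break → 9 h 42 min
Fri: 10:49–21:08 = 10 h 19 min; less 45 min break → 9 h 34 min
Sat: 07:52–19:28 = 11 h 36 min; less 45 min break → 10 h 51 min
Total worked: 48 h 55 min = 2935 min.
Regular 40 h 0 min = 2400 min at $34.00/h; overtime 8 h 55 min = 535 min at $51.00/h.
Pay = (2400 × $34.00 + 535 × $51.00) ÷ 60 = $1814.75.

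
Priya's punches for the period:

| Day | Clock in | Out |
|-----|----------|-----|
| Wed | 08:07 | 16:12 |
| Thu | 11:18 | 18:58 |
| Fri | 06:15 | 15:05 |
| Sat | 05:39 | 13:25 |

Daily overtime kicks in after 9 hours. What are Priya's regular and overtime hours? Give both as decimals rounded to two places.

Regular 32.35 hours, overtime 0.00 hours

Wed: 08:07–16:12 = 8 h 5 min
Thu: 11:18–18:58 = 7 h 40 min
Fri: 06:15–15:05 = 8 h 50 min
Sat: 05:39–13:25 = 7 h 46 min
Wed reg 8 h 5 min / OT 0 h 0 min; Thu reg 7 h 40 min / OT 0 h 0 min; Fri reg 8 h 50 min / OT 0 h 0 min; Sat reg 7 h 46 min / OT 0 h 0 min.
Totals: regular 32 h 21 min, overtime 0 h 0 min.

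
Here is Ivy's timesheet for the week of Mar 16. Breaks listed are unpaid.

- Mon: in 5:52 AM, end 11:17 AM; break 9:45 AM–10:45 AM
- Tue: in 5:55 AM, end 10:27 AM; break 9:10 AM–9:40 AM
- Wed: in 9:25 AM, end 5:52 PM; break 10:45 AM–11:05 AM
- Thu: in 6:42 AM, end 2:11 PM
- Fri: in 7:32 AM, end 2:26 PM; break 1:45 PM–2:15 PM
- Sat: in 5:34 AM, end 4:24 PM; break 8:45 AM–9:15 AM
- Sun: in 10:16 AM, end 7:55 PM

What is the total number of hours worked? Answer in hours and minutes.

50 h 26 min

Mon: 5:52 AM–11:17 AM = 5 h 25 min; less 60 min break → 4 h 25 min
Tue: 5:55 AM–10:27 AM = 4 h 32 min; less 30 min break → 4 h 2 min
Wed: 9:25 AM–5:52 PM = 8 h 27 min; less 20 min break → 8 h 7 min
Thu: 6:42 AM–2:11 PM = 7 h 29 min
Fri: 7:32 AM–2:26 PM = 6 h 54 min; less 30 min break → 6 h 24 min
Sat: 5:34 AM–4:24 PM = 10 h 50 min; less 30 min break → 10 h 20 min
Sun: 10:16 AM–7:55 PM = 9 h 39 min
Total: 4 h 25 min + 4 h 2 min + 8 h 7 min + 7 h 29 min + 6 h 24 min + 10 h 20 min + 9 h 39 min = 50 h 26 min.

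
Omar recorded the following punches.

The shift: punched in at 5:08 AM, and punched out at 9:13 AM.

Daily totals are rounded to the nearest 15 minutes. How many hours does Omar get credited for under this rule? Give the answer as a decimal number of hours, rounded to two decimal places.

The shift: 5:08 AM–9:13 AM = 4 h 5 min → rounds to 4 h 0 min

4.00 hours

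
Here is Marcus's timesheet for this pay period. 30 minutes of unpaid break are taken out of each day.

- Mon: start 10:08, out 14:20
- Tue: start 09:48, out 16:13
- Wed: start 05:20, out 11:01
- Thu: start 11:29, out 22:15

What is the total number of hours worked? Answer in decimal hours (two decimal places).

25.07 hours

Mon: 10:08–14:20 = 4 h 12 min; less 30 min break → 3 h 42 min
Tue: 09:48–16:13 = 6 h 25 min; less 30 min break → 5 h 55 min
Wed: 05:20–11:01 = 5 h 41 min; less 30 min break → 5 h 11 min
Thu: 11:29–22:15 = 10 h 46 min; less 30 min break → 10 h 16 min
Total: 3 h 42 min + 5 h 55 min + 5 h 11 min + 10 h 16 min = 25 h 4 min.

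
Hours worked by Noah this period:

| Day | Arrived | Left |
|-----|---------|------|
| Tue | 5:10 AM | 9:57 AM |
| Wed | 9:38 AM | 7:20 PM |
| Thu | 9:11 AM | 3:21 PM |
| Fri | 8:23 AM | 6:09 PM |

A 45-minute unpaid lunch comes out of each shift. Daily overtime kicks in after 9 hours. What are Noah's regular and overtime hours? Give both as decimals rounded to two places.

Tue: 5:10 AM–9:57 AM = 4 h 47 min; less 45 min break → 4 h 2 min
Wed: 9:38 AM–7:20 PM = 9 h 42 min; less 45 min break → 8 h 57 min
Thu: 9:11 AM–3:21 PM = 6 h 10 min; less 45 min break → 5 h 25 min
Fri: 8:23 AM–6:09 PM = 9 h 46 min; less 45 min break → 9 h 1 min
Tue reg 4 h 2 min / OT 0 h 0 min; Wed reg 8 h 57 min / OT 0 h 0 min; Thu reg 5 h 25 min / OT 0 h 0 min; Fri reg 9 h 0 min / OT 0 h 1 min.
Totals: regular 27 h 24 min, overtime 0 h 1 min.

Regular 27.40 hours, overtime 0.02 hours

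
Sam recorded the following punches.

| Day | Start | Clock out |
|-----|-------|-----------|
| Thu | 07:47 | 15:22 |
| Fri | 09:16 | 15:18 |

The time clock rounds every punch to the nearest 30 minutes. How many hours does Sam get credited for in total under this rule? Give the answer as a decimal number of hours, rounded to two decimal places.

Thu: in 07:47→08:00, out 15:22→15:30; 7 h 30 min
Fri: in 09:16→09:30, out 15:18→15:30; 6 h 0 min
Total credited: 13 h 30 min.

13.50 hours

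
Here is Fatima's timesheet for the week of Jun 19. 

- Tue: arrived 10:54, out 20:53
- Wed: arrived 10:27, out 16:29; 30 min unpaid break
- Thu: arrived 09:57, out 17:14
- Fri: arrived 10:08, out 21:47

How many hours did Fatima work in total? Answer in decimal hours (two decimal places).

34.45 hours

Tue: 10:54–20:53 = 9 h 59 min
Wed: 10:27–16:29 = 6 h 2 min; less 30 min break → 5 h 32 min
Thu: 09:57–17:14 = 7 h 17 min
Fri: 10:08–21:47 = 11 h 39 min
Total: 9 h 59 min + 5 h 32 min + 7 h 17 min + 11 h 39 min = 34 h 27 min.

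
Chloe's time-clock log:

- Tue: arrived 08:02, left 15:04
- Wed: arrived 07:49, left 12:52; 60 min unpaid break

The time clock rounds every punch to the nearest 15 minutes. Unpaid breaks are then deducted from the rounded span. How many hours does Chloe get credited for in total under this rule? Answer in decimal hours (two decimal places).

Tue: in 08:02→08:00, out 15:04→15:00; 7 h 0 min
Wed: in 07:49→07:45, out 12:52→12:45; 5 h 0 min − 60 min = 4 h 0 min
Total credited: 11 h 0 min.

11.00 hours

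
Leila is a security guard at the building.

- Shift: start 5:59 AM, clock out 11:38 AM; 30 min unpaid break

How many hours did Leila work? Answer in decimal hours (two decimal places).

Shift: 5:59 AM–11:38 AM = 5 h 39 min; less 30 min break → 5 h 9 min

5.15 hours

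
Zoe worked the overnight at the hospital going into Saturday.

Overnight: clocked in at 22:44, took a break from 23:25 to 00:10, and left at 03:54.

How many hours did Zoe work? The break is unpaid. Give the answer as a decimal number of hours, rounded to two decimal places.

4.42 hours

Overnight: 22:44 → midnight = 1 h 16 min; midnight → 03:54 = 3 h 54 min; span 5 h 10 min; less 45 min break → 4 h 25 min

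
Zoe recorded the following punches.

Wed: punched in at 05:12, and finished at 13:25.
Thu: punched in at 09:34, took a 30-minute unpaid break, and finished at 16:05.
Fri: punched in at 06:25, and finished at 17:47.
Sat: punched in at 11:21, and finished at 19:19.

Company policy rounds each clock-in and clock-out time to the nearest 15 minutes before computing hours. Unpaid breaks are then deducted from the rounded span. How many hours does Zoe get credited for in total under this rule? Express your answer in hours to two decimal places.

33.50 hours

Wed: in 05:12→05:15, out 13:25→13:30; 8 h 15 min
Thu: in 09:34→09:30, out 16:05→16:00; 6 h 30 min − 30 min = 6 h 0 min
Fri: in 06:25→06:30, out 17:47→17:45; 11 h 15 min
Sat: in 11:21→11:15, out 19:19→19:15; 8 h 0 min
Total credited: 33 h 30 min.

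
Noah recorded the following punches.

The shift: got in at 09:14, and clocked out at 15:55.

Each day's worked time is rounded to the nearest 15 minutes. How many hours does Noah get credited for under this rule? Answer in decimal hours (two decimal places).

6.75 hours

The shift: 09:14–15:55 = 6 h 41 min → rounds to 6 h 45 min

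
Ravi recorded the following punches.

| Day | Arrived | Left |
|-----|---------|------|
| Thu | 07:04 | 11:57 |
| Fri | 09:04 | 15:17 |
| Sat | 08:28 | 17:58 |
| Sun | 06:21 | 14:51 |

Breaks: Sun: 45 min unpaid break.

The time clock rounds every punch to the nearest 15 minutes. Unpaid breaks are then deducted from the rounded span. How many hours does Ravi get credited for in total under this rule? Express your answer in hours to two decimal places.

28.50 hours

Thu: in 07:04→07:00, out 11:57→12:00; 5 h 0 min
Fri: in 09:04→09:00, out 15:17→15:15; 6 h 15 min
Sat: in 08:28→08:30, out 17:58→18:00; 9 h 30 min
Sun: in 06:21→06:15, out 14:51→14:45; 8 h 30 min − 45 min = 7 h 45 min
Total credited: 28 h 30 min.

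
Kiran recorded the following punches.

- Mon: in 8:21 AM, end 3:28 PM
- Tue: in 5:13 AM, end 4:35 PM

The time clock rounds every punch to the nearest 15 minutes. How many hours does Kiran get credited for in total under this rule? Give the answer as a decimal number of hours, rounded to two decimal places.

Mon: in 8:21 AM→8:15 AM, out 3:28 PM→3:30 PM; 7 h 15 min
Tue: in 5:13 AM→5:15 AM, out 4:35 PM→4:30 PM; 11 h 15 min
Total credited: 18 h 30 min.

18.50 hours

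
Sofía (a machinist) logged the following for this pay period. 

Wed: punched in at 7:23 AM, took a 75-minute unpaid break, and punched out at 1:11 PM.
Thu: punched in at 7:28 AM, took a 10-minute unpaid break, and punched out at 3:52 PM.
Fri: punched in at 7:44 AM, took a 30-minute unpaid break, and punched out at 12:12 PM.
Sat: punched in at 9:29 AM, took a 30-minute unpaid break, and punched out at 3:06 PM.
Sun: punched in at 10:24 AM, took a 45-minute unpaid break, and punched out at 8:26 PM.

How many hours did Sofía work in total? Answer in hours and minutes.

Wed: 7:23 AM–1:11 PM = 5 h 48 min; less 75 min break → 4 h 33 min
Thu: 7:28 AM–3:52 PM = 8 h 24 min; less 10 min break → 8 h 14 min
Fri: 7:44 AM–12:12 PM = 4 h 28 min; less 30 min break → 3 h 58 min
Sat: 9:29 AM–3:06 PM = 5 h 37 min; less 30 min break → 5 h 7 min
Sun: 10:24 AM–8:26 PM = 10 h 2 min; less 45 min break → 9 h 17 min
Total: 4 h 33 min + 8 h 14 min + 3 h 58 min + 5 h 7 min + 9 h 17 min = 31 h 9 min.

31 h 9 min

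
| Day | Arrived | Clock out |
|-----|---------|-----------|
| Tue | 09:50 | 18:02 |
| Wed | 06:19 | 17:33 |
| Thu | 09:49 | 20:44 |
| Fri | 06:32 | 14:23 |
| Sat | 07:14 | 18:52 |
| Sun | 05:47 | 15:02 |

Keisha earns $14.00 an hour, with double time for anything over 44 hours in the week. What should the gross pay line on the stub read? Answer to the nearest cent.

$1038.33

Tue: 09:50–18:02 = 8 h 12 min
Wed: 06:19–17:33 = 11 h 14 min
Thu: 09:49–20:44 = 10 h 55 min
Fri: 06:32–14:23 = 7 h 51 min
Sat: 07:14–18:52 = 11 h 38 min
Sun: 05:47–15:02 = 9 h 15 min
Total worked: 59 h 5 min = 3545 min.
Regular 44 h 0 min = 2640 min at $14.00/h; overtime 15 h 5 min = 905 min at $28.00/h.
Pay = (2640 × $14.00 + 905 × $28.00) ÷ 60 = $1038.33.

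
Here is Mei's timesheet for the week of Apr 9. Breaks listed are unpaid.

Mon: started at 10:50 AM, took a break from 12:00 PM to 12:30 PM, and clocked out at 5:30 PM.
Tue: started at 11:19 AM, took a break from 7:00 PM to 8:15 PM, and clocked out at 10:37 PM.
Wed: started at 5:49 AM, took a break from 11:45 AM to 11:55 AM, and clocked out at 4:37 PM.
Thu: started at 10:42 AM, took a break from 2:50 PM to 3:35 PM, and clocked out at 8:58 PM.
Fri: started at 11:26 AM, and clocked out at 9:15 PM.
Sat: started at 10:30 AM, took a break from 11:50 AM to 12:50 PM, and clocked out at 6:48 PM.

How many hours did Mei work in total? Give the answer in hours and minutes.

Mon: 10:50 AM–5:30 PM = 6 h 40 min; less 30 min break → 6 h 10 min
Tue: 11:19 AM–10:37 PM = 11 h 18 min; less 75 min break → 10 h 3 min
Wed: 5:49 AM–4:37 PM = 10 h 48 min; less 10 min break → 10 h 38 min
Thu: 10:42 AM–8:58 PM = 10 h 16 min; less 45 min break → 9 h 31 min
Fri: 11:26 AM–9:15 PM = 9 h 49 min
Sat: 10:30 AM–6:48 PM = 8 h 18 min; less 60 min break → 7 h 18 min
Total: 6 h 10 min + 10 h 3 min + 10 h 38 min + 9 h 31 min + 9 h 49 min + 7 h 18 min = 53 h 29 min.

53 h 29 min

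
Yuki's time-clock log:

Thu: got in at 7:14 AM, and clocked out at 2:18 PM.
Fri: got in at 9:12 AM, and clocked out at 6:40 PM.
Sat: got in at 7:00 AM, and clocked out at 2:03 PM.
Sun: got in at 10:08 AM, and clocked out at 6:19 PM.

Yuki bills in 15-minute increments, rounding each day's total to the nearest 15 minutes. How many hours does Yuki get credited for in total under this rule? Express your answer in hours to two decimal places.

Thu: 7:14 AM–2:18 PM = 7 h 4 min → rounds to 7 h 0 min
Fri: 9:12 AM–6:40 PM = 9 h 28 min → rounds to 9 h 30 min
Sat: 7:00 AM–2:03 PM = 7 h 3 min → rounds to 7 h 0 min
Sun: 10:08 AM–6:19 PM = 8 h 11 min → rounds to 8 h 15 min
Total credited: 31 h 45 min.

31.75 hours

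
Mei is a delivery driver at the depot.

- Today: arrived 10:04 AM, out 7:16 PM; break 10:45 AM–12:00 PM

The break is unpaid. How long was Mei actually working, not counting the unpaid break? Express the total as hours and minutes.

Today: 10:04 AM–7:16 PM = 9 h 12 min; less 75 min break → 7 h 57 min

7 h 57 min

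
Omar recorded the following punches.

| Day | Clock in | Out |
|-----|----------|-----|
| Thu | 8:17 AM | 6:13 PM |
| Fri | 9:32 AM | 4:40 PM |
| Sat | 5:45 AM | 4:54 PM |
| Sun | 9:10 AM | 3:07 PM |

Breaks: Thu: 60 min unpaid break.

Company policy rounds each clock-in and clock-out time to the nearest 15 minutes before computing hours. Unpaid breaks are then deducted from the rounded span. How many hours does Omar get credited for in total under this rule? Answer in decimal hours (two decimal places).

33.25 hours

Thu: in 8:17 AM→8:15 AM, out 6:13 PM→6:15 PM; 10 h 0 min − 60 min = 9 h 0 min
Fri: in 9:32 AM→9:30 AM, out 4:40 PM→4:45 PM; 7 h 15 min
Sat: in 5:45 AM→5:45 AM, out 4:54 PM→5:00 PM; 11 h 15 min
Sun: in 9:10 AM→9:15 AM, out 3:07 PM→3:00 PM; 5 h 45 min
Total credited: 33 h 15 min.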